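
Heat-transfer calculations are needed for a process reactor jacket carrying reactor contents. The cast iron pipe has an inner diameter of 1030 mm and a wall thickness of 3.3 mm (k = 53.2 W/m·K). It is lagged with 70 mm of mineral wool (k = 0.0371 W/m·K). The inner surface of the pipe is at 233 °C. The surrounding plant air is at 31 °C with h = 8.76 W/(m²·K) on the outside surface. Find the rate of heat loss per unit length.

Per-layer cylindrical resistances, series-summed:
R_cast iron pipe wall = ln(518.3/515)/(2π×53.2×1) = 1.911×10^-5 K/W
R_mineral wool = ln(588.3/518.3)/(2π×0.0371×1) = 0.5435 K/W
R_outer film = 1/(h_o·2πr_oL) = 1/(8.76×2π×0.5883×1) = 0.03088 K/W
R_total = 0.5744 K/W
Q = ΔT/R_total = 202/0.5744

q′ ≈ 352 W/m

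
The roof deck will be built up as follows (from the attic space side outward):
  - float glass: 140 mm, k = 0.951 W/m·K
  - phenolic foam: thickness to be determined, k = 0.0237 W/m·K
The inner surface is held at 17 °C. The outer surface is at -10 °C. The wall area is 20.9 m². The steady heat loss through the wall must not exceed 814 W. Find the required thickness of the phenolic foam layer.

Using the resistance-network approach (series):
R_float glass = L/(kA) = 0.14/(0.951×20.9) = 0.007044 K/W
Sum of the known resistances R_other = 0.007044 K/W
Required total resistance R_tot = ΔT/Q_allow = 27/814 = 0.03317 K/W
R_phenolic foam = R_tot − R_other = 0.02613 K/W
L = R·k·A = 0.02613×0.0237×20.9

L ≈ 12.9 mm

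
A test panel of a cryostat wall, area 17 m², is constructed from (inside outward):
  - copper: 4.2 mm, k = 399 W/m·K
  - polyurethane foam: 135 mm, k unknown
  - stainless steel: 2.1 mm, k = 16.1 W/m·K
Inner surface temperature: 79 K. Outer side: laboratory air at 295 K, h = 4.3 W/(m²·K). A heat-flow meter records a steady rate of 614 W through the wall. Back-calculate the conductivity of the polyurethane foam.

k ≈ 0.0235 W/(m·K)

Using the resistance-network approach (series):
R_copper = L/(kA) = 0.0042/(399×17) = 6.192×10^-7 K/W
R_stainless steel = L/(kA) = 0.0021/(16.1×17) = 7.673×10^-6 K/W
R_outer film = 1/(h_o·A) = 1/(4.3×17) = 0.01368 K/W
Sum of known resistances R_other = 0.01369 K/W
Total R = ΔT/Q = 216/614 = 0.3518 K/W
R_polyurethane foam = R_total − R_other = 0.3381 K/W
k = L/(R·A) = 0.135/(0.3381×17)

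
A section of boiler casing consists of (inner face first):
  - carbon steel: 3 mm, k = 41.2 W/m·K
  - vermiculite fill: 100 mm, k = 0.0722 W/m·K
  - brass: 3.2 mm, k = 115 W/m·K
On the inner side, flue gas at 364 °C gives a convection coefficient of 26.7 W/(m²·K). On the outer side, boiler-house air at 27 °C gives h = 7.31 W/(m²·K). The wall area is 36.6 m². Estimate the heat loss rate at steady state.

Thermal resistances in series:
R_inner film = 1/(h_i·A) = 1/(26.7×36.6) = 0.001023 K/W
R_carbon steel = L/(kA) = 0.003/(41.2×36.6) = 1.989×10^-6 K/W
R_vermiculite fill = L/(kA) = 0.1/(0.0722×36.6) = 0.03784 K/W
R_brass = L/(kA) = 0.0032/(115×36.6) = 7.603×10^-7 K/W
R_outer film = 1/(h_o·A) = 1/(7.31×36.6) = 0.003738 K/W
R_total = 0.04261 K/W
Q = ΔT / R_total = 337 / 0.04261

Q ≈ 7910 W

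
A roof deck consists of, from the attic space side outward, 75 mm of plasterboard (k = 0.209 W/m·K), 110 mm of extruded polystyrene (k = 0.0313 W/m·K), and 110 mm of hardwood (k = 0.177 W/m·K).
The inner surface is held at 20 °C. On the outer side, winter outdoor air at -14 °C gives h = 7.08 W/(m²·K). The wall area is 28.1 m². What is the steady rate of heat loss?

Q ≈ 206 W

Model the wall as resistances in series:
R_plasterboard = L/(kA) = 0.075/(0.209×28.1) = 0.01277 K/W
R_extruded polystyrene = L/(kA) = 0.11/(0.0313×28.1) = 0.1251 K/W
R_hardwood = L/(kA) = 0.11/(0.177×28.1) = 0.02212 K/W
R_outer film = 1/(h_o·A) = 1/(7.08×28.1) = 0.005026 K/W
R_total = 0.165 K/W
Q = ΔT / R_total = 34 / 0.165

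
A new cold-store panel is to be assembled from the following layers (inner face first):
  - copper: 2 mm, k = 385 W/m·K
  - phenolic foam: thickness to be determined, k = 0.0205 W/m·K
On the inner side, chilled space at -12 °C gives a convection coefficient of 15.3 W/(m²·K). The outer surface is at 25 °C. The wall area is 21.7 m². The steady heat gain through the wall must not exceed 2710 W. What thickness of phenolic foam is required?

Treating each layer as a thermal resistance in series:
R_inner film = 1/(h_i·A) = 1/(15.3×21.7) = 0.003012 K/W
R_copper = L/(kA) = 0.002/(385×21.7) = 2.394×10^-7 K/W
Sum of the known resistances R_other = 0.003012 K/W
Required total resistance R_tot = ΔT/Q_allow = 37/2710 = 0.01365 K/W
R_phenolic foam = R_tot − R_other = 0.01064 K/W
L = R·k·A = 0.01064×0.0205×21.7

L ≈ 4.73 mm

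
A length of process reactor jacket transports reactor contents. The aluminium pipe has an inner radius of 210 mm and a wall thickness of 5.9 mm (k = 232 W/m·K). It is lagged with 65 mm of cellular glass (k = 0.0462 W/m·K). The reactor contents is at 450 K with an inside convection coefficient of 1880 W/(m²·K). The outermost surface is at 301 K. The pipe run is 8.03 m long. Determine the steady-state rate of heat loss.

Q ≈ 1320 W

Cylindrical conduction, so R = ln(r₂/r₁)/(2πkL) per layer, in series:
R_inner film = 1/(h_i·2πr₁L) = 1/(1880×2π×0.21×8.03) = 5.02×10^-5 K/W
R_aluminium pipe wall = ln(215.9/210)/(2π×232×8.03) = 2.367×10^-6 K/W
R_cellular glass = ln(280.9/215.9)/(2π×0.0462×8.03) = 0.1129 K/W
R_total = 0.113 K/W
Q = ΔT/R_total = 149/0.113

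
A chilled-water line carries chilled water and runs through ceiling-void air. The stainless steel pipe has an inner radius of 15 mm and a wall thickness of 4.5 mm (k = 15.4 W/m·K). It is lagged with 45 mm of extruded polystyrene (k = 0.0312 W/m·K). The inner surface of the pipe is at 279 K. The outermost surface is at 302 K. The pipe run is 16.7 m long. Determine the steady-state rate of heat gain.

Q ≈ 62.9 W

Per-layer cylindrical resistances, series-summed:
R_stainless steel pipe wall = ln(19.5/15)/(2π×15.4×16.7) = 1.624×10^-4 K/W
R_extruded polystyrene = ln(64.5/19.5)/(2π×0.0312×16.7) = 0.3654 K/W
R_total = 0.3656 K/W
Q = ΔT/R_total = 23/0.3656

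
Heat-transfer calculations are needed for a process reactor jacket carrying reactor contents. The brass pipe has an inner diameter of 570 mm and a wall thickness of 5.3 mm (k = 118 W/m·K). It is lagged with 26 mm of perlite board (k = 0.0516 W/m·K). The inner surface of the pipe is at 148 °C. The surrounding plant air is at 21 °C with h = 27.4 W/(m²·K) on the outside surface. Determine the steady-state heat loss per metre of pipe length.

q′ ≈ 449 W/m

Radial resistances (cylindrical: R_cond = ln(r_o/r_i)/(2πkL), R_conv = 1/(h·2πrL)):
R_brass pipe wall = ln(290.3/285)/(2π×118×1) = 2.485×10^-5 K/W
R_perlite board = ln(316.3/290.3)/(2π×0.0516×1) = 0.2646 K/W
R_outer film = 1/(h_o·2πr_oL) = 1/(27.4×2π×0.3163×1) = 0.01836 K/W
R_total = 0.283 K/W
Q = ΔT/R_total = 127/0.283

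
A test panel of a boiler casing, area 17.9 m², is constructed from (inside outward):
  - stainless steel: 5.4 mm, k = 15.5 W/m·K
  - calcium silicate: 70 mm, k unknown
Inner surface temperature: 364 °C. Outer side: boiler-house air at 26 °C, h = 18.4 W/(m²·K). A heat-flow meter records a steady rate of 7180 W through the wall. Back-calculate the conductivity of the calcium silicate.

Thermal resistances in series:
R_stainless steel = L/(kA) = 0.0054/(15.5×17.9) = 1.946×10^-5 K/W
R_outer film = 1/(h_o·A) = 1/(18.4×17.9) = 0.003036 K/W
Sum of known resistances R_other = 0.003056 K/W
Total R = ΔT/Q = 338/7180 = 0.04708 K/W
R_calcium silicate = R_total − R_other = 0.04402 K/W
k = L/(R·A) = 0.07/(0.04402×17.9)

k ≈ 0.0888 W/(m·K)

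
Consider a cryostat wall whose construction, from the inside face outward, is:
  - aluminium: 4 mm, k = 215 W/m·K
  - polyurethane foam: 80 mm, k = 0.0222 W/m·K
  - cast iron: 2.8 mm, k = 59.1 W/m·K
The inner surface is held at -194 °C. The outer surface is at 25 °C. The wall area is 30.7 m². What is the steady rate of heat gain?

Series thermal resistances:
R_aluminium = L/(kA) = 0.004/(215×30.7) = 6.06×10^-7 K/W
R_polyurethane foam = L/(kA) = 0.08/(0.0222×30.7) = 0.1174 K/W
R_cast iron = L/(kA) = 0.0028/(59.1×30.7) = 1.543×10^-6 K/W
R_total = 0.1174 K/W
Q = ΔT / R_total = 219 / 0.1174

Q ≈ 1870 W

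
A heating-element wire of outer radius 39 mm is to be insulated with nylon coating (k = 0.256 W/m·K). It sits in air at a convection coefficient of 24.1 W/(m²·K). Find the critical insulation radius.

For a cylinder r_cr = k/h = 0.256/24.1
r_cr = 10.6 mm; since the bare radius (39 mm) is above r_cr, any added insulation will reduce heat loss.

r_cr ≈ 10.6 mm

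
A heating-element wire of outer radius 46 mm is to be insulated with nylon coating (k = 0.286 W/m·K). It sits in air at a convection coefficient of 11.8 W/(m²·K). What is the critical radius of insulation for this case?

r_cr ≈ 24.2 mm

For a cylinder r_cr = k/h = 0.286/11.8
r_cr = 24.2 mm; since the bare radius (46 mm) is above r_cr, any added insulation will reduce heat loss.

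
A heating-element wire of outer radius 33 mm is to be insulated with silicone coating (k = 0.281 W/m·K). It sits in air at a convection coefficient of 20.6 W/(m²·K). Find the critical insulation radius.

r_cr ≈ 13.6 mm

For a cylinder r_cr = k/h = 0.281/20.6
r_cr = 13.6 mm; since the bare radius (33 mm) is above r_cr, any added insulation will reduce heat loss.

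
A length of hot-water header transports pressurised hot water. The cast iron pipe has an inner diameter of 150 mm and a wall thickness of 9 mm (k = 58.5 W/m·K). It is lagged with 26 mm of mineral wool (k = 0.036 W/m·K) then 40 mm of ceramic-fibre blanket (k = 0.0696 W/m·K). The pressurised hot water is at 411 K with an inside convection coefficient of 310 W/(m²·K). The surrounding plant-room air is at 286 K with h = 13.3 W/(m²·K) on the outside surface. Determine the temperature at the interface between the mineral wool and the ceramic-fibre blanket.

Per-layer cylindrical resistances, series-summed:
R_inner film = 1/(h_i·2πr₁L) = 1/(310×2π×0.075×1) = 0.006845 K/W
R_cast iron pipe wall = ln(84/75)/(2π×58.5×1) = 3.083×10^-4 K/W
R_mineral wool = ln(110/84)/(2π×0.036×1) = 1.192 K/W
R_ceramic-fibre blanket = ln(150/110)/(2π×0.0696×1) = 0.7092 K/W
R_outer film = 1/(h_o·2πr_oL) = 1/(13.3×2π×0.15×1) = 0.07978 K/W
R_total = 1.988 K/W
Q = ΔT/R_total = 125/1.988
Q = 62.9 W/m
T_interface = T_inner − Q·ΣR(inner→interface) = 411 − 62.9×1.199

T ≈ 336 K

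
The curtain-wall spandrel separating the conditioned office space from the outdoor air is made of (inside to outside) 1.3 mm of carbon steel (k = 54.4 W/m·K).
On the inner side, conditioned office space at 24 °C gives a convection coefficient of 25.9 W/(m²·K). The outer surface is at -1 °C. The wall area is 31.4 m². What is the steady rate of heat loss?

Thermal resistances in series:
R_inner film = 1/(h_i·A) = 1/(25.9×31.4) = 0.00123 K/W
R_carbon steel = L/(kA) = 0.0013/(54.4×31.4) = 7.611×10^-7 K/W
R_total = 0.00123 K/W
Q = ΔT / R_total = 25 / 0.00123

Q ≈ 20300 W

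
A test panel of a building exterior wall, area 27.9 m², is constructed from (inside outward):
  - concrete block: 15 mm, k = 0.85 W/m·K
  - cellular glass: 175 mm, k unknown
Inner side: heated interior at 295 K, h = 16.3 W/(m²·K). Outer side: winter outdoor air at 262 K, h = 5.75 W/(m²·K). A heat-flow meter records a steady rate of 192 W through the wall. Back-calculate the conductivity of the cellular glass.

Model the wall as resistances in series:
R_inner film = 1/(h_i·A) = 1/(16.3×27.9) = 0.002199 K/W
R_concrete block = L/(kA) = 0.015/(0.85×27.9) = 6.325×10^-4 K/W
R_outer film = 1/(h_o·A) = 1/(5.75×27.9) = 0.006233 K/W
Sum of known resistances R_other = 0.009065 K/W
Total R = ΔT/Q = 33/192 = 0.1719 K/W
R_cellular glass = R_total − R_other = 0.1628 K/W
k = L/(R·A) = 0.175/(0.1628×27.9)

k ≈ 0.0385 W/(m·K)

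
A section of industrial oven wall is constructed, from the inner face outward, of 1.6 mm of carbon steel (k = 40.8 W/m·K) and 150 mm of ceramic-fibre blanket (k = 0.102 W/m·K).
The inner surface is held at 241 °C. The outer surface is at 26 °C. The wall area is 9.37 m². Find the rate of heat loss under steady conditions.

Series thermal resistances:
R_carbon steel = L/(kA) = 0.0016/(40.8×9.37) = 4.185×10^-6 K/W
R_ceramic-fibre blanket = L/(kA) = 0.15/(0.102×9.37) = 0.1569 K/W
R_total = 0.157 K/W
Q = ΔT / R_total = 215 / 0.157

Q ≈ 1370 W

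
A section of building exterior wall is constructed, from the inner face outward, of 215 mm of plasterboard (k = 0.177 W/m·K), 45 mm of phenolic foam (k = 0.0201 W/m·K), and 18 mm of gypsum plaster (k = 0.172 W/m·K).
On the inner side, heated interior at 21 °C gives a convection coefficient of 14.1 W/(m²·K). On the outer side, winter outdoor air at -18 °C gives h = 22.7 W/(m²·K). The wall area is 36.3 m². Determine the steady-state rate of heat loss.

Series thermal resistances:
R_inner film = 1/(h_i·A) = 1/(14.1×36.3) = 0.001954 K/W
R_plasterboard = L/(kA) = 0.215/(0.177×36.3) = 0.03346 K/W
R_phenolic foam = L/(kA) = 0.045/(0.0201×36.3) = 0.06168 K/W
R_gypsum plaster = L/(kA) = 0.018/(0.172×36.3) = 0.002883 K/W
R_outer film = 1/(h_o·A) = 1/(22.7×36.3) = 0.001214 K/W
R_total = 0.1012 K/W
Q = ΔT / R_total = 39 / 0.1012

Q ≈ 385 W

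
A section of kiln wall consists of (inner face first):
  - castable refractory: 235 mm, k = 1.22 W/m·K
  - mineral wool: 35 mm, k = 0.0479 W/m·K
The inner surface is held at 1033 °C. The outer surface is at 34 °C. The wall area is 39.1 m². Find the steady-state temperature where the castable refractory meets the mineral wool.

Treating each layer as a thermal resistance in series:
R_castable refractory = L/(kA) = 0.235/(1.22×39.1) = 0.004926 K/W
R_mineral wool = L/(kA) = 0.035/(0.0479×39.1) = 0.01869 K/W
R_total = 0.02361 K/W;  Q = ΔT/R_total = 999/0.02361 = 42310 W
T_interface = T_inner − Q·ΣR(inner→interface) = 1033 − 42300×0.004926

T ≈ 825 °C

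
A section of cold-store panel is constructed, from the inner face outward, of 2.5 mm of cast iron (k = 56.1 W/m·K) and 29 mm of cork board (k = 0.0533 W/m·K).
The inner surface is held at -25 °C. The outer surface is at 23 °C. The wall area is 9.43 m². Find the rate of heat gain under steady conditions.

Q ≈ 832 W

Using the resistance-network approach (series):
R_cast iron = L/(kA) = 0.0025/(56.1×9.43) = 4.726×10^-6 K/W
R_cork board = L/(kA) = 0.029/(0.0533×9.43) = 0.0577 K/W
R_total = 0.0577 K/W
Q = ΔT / R_total = 48 / 0.0577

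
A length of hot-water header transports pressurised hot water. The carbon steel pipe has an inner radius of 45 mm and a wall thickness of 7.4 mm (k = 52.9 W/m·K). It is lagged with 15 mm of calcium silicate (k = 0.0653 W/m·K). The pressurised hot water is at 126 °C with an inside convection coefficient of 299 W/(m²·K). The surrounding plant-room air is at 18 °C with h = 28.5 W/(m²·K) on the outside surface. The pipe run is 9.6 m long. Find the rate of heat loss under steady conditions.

Q ≈ 1460 W

Treating each annulus and film as a series resistance:
R_inner film = 1/(h_i·2πr₁L) = 1/(299×2π×0.045×9.6) = 0.001232 K/W
R_carbon steel pipe wall = ln(52.4/45)/(2π×52.9×9.6) = 4.771×10^-5 K/W
R_calcium silicate = ln(67.4/52.4)/(2π×0.0653×9.6) = 0.06391 K/W
R_outer film = 1/(h_o·2πr_oL) = 1/(28.5×2π×0.0674×9.6) = 0.008631 K/W
R_total = 0.07382 K/W
Q = ΔT/R_total = 108/0.07382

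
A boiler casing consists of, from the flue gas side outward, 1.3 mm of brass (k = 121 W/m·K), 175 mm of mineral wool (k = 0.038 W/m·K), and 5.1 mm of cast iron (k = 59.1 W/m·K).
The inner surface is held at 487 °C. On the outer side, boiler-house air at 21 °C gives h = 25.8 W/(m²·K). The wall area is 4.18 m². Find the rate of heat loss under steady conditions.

Q ≈ 419 W

Treating each layer as a thermal resistance in series:
R_brass = L/(kA) = 0.0013/(121×4.18) = 2.57×10^-6 K/W
R_mineral wool = L/(kA) = 0.175/(0.038×4.18) = 1.102 K/W
R_cast iron = L/(kA) = 0.0051/(59.1×4.18) = 2.064×10^-5 K/W
R_outer film = 1/(h_o·A) = 1/(25.8×4.18) = 0.009273 K/W
R_total = 1.111 K/W
Q = ΔT / R_total = 466 / 1.111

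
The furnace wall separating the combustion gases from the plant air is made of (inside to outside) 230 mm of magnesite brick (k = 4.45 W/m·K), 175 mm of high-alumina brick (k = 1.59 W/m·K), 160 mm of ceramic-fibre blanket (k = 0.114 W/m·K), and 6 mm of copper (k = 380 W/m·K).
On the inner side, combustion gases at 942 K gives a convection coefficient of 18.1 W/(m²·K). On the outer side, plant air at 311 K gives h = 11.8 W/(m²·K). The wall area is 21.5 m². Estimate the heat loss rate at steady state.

Q ≈ 7960 W

Using the resistance-network approach (series):
R_inner film = 1/(h_i·A) = 1/(18.1×21.5) = 0.00257 K/W
R_magnesite brick = L/(kA) = 0.23/(4.45×21.5) = 0.002404 K/W
R_high-alumina brick = L/(kA) = 0.175/(1.59×21.5) = 0.005119 K/W
R_ceramic-fibre blanket = L/(kA) = 0.16/(0.114×21.5) = 0.06528 K/W
R_copper = L/(kA) = 0.006/(380×21.5) = 7.344×10^-7 K/W
R_outer film = 1/(h_o·A) = 1/(11.8×21.5) = 0.003942 K/W
R_total = 0.07931 K/W
Q = ΔT / R_total = 631 / 0.07931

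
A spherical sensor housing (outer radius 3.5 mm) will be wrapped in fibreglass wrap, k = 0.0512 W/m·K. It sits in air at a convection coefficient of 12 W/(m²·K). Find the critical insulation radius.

For a sphere r_cr = 2k/h = 2×0.0512/12
r_cr = 8.53 mm; since the bare radius (3.5 mm) is below r_cr, adding a thin layer of insulation will *increase* heat loss.

r_cr ≈ 8.53 mm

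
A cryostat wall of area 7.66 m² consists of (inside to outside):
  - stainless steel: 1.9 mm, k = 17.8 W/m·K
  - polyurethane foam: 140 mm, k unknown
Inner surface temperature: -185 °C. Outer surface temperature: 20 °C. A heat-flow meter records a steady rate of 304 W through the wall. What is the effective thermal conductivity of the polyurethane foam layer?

Using the resistance-network approach (series):
R_stainless steel = L/(kA) = 0.0019/(17.8×7.66) = 1.393×10^-5 K/W
Sum of known resistances R_other = 1.393×10^-5 K/W
Total R = ΔT/Q = 205/304 = 0.6743 K/W
R_polyurethane foam = R_total − R_other = 0.6743 K/W
k = L/(R·A) = 0.14/(0.6743×7.66)

k ≈ 0.0271 W/(m·K)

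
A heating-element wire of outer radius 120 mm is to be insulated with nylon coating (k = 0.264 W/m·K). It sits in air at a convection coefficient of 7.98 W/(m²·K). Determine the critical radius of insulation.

r_cr ≈ 33.1 mm

For a cylinder r_cr = k/h = 0.264/7.98
r_cr = 33.1 mm; since the bare radius (120 mm) is above r_cr, any added insulation will reduce heat loss.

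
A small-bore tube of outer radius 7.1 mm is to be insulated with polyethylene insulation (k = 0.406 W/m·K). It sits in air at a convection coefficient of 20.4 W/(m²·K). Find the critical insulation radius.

For a cylinder r_cr = k/h = 0.406/20.4
r_cr = 19.9 mm; since the bare radius (7.1 mm) is below r_cr, adding a thin layer of insulation will *increase* heat loss.

r_cr ≈ 19.9 mm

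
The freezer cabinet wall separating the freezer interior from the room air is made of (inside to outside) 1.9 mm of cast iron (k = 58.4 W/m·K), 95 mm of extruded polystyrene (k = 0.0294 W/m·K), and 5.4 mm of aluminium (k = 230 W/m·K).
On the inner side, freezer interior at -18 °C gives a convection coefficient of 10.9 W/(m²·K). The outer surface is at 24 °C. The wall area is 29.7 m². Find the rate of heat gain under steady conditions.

Q ≈ 375 W

Thermal resistances in series:
R_inner film = 1/(h_i·A) = 1/(10.9×29.7) = 0.003089 K/W
R_cast iron = L/(kA) = 0.0019/(58.4×29.7) = 1.095×10^-6 K/W
R_extruded polystyrene = L/(kA) = 0.095/(0.0294×29.7) = 0.1088 K/W
R_aluminium = L/(kA) = 0.0054/(230×29.7) = 7.905×10^-7 K/W
R_total = 0.1119 K/W
Q = ΔT / R_total = 42 / 0.1119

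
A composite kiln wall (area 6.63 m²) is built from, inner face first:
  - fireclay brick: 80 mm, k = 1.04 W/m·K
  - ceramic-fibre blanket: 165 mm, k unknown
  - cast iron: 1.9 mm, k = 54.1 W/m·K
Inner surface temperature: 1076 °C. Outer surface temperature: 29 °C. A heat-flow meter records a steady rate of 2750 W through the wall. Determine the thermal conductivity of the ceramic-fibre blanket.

k ≈ 0.0674 W/(m·K)

Treating each layer as a thermal resistance in series:
R_fireclay brick = L/(kA) = 0.08/(1.04×6.63) = 0.0116 K/W
R_cast iron = L/(kA) = 0.0019/(54.1×6.63) = 5.297×10^-6 K/W
Sum of known resistances R_other = 0.01161 K/W
Total R = ΔT/Q = 1047/2750 = 0.3807 K/W
R_ceramic-fibre blanket = R_total − R_other = 0.3691 K/W
k = L/(R·A) = 0.165/(0.3691×6.63)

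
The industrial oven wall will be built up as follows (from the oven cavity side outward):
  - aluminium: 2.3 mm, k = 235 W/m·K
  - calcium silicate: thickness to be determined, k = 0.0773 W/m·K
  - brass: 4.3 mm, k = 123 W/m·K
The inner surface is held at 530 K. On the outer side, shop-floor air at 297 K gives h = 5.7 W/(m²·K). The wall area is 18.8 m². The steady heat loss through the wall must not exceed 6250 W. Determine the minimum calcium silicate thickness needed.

Model the wall as resistances in series:
R_aluminium = L/(kA) = 0.0023/(235×18.8) = 5.206×10^-7 K/W
R_brass = L/(kA) = 0.0043/(123×18.8) = 1.86×10^-6 K/W
R_outer film = 1/(h_o·A) = 1/(5.7×18.8) = 0.009332 K/W
Sum of the known resistances R_other = 0.009334 K/W
Required total resistance R_tot = ΔT/Q_allow = 233/6250 = 0.03728 K/W
R_calcium silicate = R_tot − R_other = 0.02795 K/W
L = R·k·A = 0.02795×0.0773×18.8

L ≈ 40.6 mm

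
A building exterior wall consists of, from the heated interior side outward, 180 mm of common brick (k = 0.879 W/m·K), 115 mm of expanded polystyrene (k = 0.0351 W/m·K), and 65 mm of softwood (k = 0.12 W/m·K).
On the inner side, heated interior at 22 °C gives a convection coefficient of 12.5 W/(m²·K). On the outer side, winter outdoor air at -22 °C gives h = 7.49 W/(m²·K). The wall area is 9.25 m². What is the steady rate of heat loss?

Using the resistance-network approach (series):
R_inner film = 1/(h_i·A) = 1/(12.5×9.25) = 0.008649 K/W
R_common brick = L/(kA) = 0.18/(0.879×9.25) = 0.02214 K/W
R_expanded polystyrene = L/(kA) = 0.115/(0.0351×9.25) = 0.3542 K/W
R_softwood = L/(kA) = 0.065/(0.12×9.25) = 0.05856 K/W
R_outer film = 1/(h_o·A) = 1/(7.49×9.25) = 0.01443 K/W
R_total = 0.458 K/W
Q = ΔT / R_total = 44 / 0.458

Q ≈ 96.1 W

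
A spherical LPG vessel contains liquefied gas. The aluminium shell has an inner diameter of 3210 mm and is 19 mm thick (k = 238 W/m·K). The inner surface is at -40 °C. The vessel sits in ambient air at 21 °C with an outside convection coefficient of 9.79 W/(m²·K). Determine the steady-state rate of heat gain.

For a spherical shell R = (1/r₁ − 1/r₂)/(4πk); film R = 1/(h·4πr²). In series:
R_aluminium shell = (1/1.605 − 1/1.624)/(4π×238) = 2.437×10^-6 K/W
R_outer film = 1/(h·4πr_o²) = 1/(9.79×4π×1.624²) = 0.003082 K/W
R_total = 0.003084 K/W
Q = ΔT/R_total = 61/0.003084

Q ≈ 19800 W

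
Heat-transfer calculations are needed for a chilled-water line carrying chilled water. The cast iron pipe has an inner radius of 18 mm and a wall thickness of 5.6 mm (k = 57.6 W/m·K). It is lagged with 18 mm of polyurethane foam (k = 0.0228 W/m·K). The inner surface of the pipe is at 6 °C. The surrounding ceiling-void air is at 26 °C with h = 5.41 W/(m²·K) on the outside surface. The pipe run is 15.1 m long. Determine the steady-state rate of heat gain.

Per-layer cylindrical resistances, series-summed:
R_cast iron pipe wall = ln(23.6/18)/(2π×57.6×15.1) = 4.957×10^-5 K/W
R_polyurethane foam = ln(41.6/23.6)/(2π×0.0228×15.1) = 0.262 K/W
R_outer film = 1/(h_o·2πr_oL) = 1/(5.41×2π×0.0416×15.1) = 0.04683 K/W
R_total = 0.3089 K/W
Q = ΔT/R_total = 20/0.3089

Q ≈ 64.7 W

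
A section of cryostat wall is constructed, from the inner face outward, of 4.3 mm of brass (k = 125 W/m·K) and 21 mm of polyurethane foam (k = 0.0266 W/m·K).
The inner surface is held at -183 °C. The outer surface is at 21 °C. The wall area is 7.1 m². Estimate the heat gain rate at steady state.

Using the resistance-network approach (series):
R_brass = L/(kA) = 0.0043/(125×7.1) = 4.845×10^-6 K/W
R_polyurethane foam = L/(kA) = 0.021/(0.0266×7.1) = 0.1112 K/W
R_total = 0.1112 K/W
Q = ΔT / R_total = 204 / 0.1112

Q ≈ 1830 W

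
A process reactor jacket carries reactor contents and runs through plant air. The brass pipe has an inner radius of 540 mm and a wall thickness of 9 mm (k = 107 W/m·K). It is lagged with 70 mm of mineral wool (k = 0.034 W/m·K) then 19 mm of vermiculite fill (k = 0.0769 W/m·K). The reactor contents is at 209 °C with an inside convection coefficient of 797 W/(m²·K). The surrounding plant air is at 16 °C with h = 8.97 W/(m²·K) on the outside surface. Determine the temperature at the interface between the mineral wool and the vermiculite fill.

T ≈ 42.7 °C

Per-layer cylindrical resistances, series-summed:
R_inner film = 1/(h_i·2πr₁L) = 1/(797×2π×0.54×1) = 3.698×10^-4 K/W
R_brass pipe wall = ln(549/540)/(2π×107×1) = 2.459×10^-5 K/W
R_mineral wool = ln(619/549)/(2π×0.034×1) = 0.5618 K/W
R_vermiculite fill = ln(638/619)/(2π×0.0769×1) = 0.06257 K/W
R_outer film = 1/(h_o·2πr_oL) = 1/(8.97×2π×0.638×1) = 0.02781 K/W
R_total = 0.6525 K/W
Q = ΔT/R_total = 193/0.6525
Q = 296 W/m
T_interface = T_inner − Q·ΣR(inner→interface) = 209 − 296×0.5621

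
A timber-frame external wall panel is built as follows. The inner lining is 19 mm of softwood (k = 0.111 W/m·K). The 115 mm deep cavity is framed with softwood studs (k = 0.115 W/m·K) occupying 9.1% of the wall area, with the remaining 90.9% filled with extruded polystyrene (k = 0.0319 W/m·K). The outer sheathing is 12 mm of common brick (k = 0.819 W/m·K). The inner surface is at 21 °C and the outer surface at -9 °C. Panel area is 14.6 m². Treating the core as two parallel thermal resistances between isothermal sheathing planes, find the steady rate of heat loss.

Sheathing layers in series; stud and cavity paths in parallel between them.
R_inner = 0.019/(0.111×14.6) = 0.01172 K/W
R_stud  = 0.115/(0.115×0.091×14.6) = 0.7527 K/W
R_cav   = 0.115/(0.0319×0.909×14.6) = 0.2716 K/W
1/R_core = 1/R_stud + 1/R_cav → R_core = 0.1996 K/W
R_outer = 0.012/(0.819×14.6) = 0.001004 K/W
R_total = 0.2123 K/W
Q = ΔT/R_total = 30/0.2123

Q ≈ 141 W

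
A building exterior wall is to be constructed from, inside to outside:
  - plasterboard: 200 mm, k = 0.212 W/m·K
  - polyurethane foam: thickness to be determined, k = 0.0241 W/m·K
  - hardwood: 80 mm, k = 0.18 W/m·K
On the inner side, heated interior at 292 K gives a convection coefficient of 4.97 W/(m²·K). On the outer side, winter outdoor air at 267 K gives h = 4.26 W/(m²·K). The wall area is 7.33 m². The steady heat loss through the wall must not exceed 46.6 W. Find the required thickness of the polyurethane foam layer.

Thermal resistances in series:
R_inner film = 1/(h_i·A) = 1/(4.97×7.33) = 0.02745 K/W
R_plasterboard = L/(kA) = 0.2/(0.212×7.33) = 0.1287 K/W
R_hardwood = L/(kA) = 0.08/(0.18×7.33) = 0.06063 K/W
R_outer film = 1/(h_o·A) = 1/(4.26×7.33) = 0.03202 K/W
Sum of the known resistances R_other = 0.2488 K/W
Required total resistance R_tot = ΔT/Q_allow = 25/46.6 = 0.5365 K/W
R_polyurethane foam = R_tot − R_other = 0.2877 K/W
L = R·k·A = 0.2877×0.0241×7.33

L ≈ 50.8 mm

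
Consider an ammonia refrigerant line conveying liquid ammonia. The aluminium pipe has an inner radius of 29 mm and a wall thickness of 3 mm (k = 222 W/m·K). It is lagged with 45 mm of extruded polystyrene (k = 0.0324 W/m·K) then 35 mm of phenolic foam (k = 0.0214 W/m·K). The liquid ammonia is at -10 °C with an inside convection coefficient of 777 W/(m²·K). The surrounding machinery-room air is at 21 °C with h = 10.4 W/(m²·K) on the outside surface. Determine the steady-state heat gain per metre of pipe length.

Radial resistances (cylindrical: R_cond = ln(r_o/r_i)/(2πkL), R_conv = 1/(h·2πrL)):
R_inner film = 1/(h_i·2πr₁L) = 1/(777×2π×0.029×1) = 0.007063 K/W
R_aluminium pipe wall = ln(32/29)/(2π×222×1) = 7.057×10^-5 K/W
R_extruded polystyrene = ln(77/32)/(2π×0.0324×1) = 4.313 K/W
R_phenolic foam = ln(112/77)/(2π×0.0214×1) = 2.787 K/W
R_outer film = 1/(h_o·2πr_oL) = 1/(10.4×2π×0.112×1) = 0.1366 K/W
R_total = 7.244 K/W
Q = ΔT/R_total = 31/7.244

q′ ≈ 4.28 W/m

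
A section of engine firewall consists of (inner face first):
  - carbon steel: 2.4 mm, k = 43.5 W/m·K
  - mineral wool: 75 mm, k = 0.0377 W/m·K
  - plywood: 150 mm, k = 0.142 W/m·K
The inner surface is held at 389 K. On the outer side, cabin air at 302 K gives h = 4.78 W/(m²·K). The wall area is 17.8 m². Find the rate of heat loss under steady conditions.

Q ≈ 476 W

Treating each layer as a thermal resistance in series:
R_carbon steel = L/(kA) = 0.0024/(43.5×17.8) = 3.1×10^-6 K/W
R_mineral wool = L/(kA) = 0.075/(0.0377×17.8) = 0.1118 K/W
R_plywood = L/(kA) = 0.15/(0.142×17.8) = 0.05934 K/W
R_outer film = 1/(h_o·A) = 1/(4.78×17.8) = 0.01175 K/W
R_total = 0.1829 K/W
Q = ΔT / R_total = 87 / 0.1829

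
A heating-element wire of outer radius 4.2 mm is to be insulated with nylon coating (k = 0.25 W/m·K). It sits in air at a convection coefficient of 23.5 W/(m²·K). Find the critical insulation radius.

r_cr ≈ 10.6 mm

For a cylinder r_cr = k/h = 0.25/23.5
r_cr = 10.6 mm; since the bare radius (4.2 mm) is below r_cr, adding a thin layer of insulation will *increase* heat loss.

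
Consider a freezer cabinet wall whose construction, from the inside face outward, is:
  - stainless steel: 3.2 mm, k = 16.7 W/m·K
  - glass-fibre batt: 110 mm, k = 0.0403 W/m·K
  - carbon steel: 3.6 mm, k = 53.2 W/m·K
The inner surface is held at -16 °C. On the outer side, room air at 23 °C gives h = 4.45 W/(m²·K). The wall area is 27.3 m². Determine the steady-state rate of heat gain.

Q ≈ 360 W

Thermal resistances in series:
R_stainless steel = L/(kA) = 0.0032/(16.7×27.3) = 7.019×10^-6 K/W
R_glass-fibre batt = L/(kA) = 0.11/(0.0403×27.3) = 0.09998 K/W
R_carbon steel = L/(kA) = 0.0036/(53.2×27.3) = 2.479×10^-6 K/W
R_outer film = 1/(h_o·A) = 1/(4.45×27.3) = 0.008231 K/W
R_total = 0.1082 K/W
Q = ΔT / R_total = 39 / 0.1082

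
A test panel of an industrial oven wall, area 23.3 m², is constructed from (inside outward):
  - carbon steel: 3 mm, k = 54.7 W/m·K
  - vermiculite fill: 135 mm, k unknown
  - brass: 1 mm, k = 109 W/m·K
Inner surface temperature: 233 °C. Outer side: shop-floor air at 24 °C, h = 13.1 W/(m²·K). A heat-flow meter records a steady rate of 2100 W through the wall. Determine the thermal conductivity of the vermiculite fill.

k ≈ 0.0602 W/(m·K)

Treating each layer as a thermal resistance in series:
R_carbon steel = L/(kA) = 0.003/(54.7×23.3) = 2.354×10^-6 K/W
R_brass = L/(kA) = 0.001/(109×23.3) = 3.937×10^-7 K/W
R_outer film = 1/(h_o·A) = 1/(13.1×23.3) = 0.003276 K/W
Sum of known resistances R_other = 0.003279 K/W
Total R = ΔT/Q = 209/2100 = 0.09952 K/W
R_vermiculite fill = R_total − R_other = 0.09624 K/W
k = L/(R·A) = 0.135/(0.09624×23.3)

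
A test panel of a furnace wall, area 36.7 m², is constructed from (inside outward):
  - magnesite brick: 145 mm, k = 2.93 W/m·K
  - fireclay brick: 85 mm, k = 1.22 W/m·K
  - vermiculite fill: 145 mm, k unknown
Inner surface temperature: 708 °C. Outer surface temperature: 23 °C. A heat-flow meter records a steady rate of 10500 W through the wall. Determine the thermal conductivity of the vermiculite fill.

k ≈ 0.0637 W/(m·K)

Treating each layer as a thermal resistance in series:
R_magnesite brick = L/(kA) = 0.145/(2.93×36.7) = 0.001348 K/W
R_fireclay brick = L/(kA) = 0.085/(1.22×36.7) = 0.001898 K/W
Sum of known resistances R_other = 0.003247 K/W
Total R = ΔT/Q = 685/10500 = 0.06524 K/W
R_vermiculite fill = R_total − R_other = 0.06199 K/W
k = L/(R·A) = 0.145/(0.06199×36.7)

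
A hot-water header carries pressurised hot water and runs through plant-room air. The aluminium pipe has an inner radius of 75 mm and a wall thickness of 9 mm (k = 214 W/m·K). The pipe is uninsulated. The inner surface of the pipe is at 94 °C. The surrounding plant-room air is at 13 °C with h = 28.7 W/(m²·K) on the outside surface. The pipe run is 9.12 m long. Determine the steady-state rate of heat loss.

Q ≈ 11200 W

Radial resistances (cylindrical: R_cond = ln(r_o/r_i)/(2πkL), R_conv = 1/(h·2πrL)):
R_aluminium pipe wall = ln(84/75)/(2π×214×9.12) = 9.242×10^-6 K/W
R_outer film = 1/(h_o·2πr_oL) = 1/(28.7×2π×0.084×9.12) = 0.007239 K/W
R_total = 0.007248 K/W
Q = ΔT/R_total = 81/0.007248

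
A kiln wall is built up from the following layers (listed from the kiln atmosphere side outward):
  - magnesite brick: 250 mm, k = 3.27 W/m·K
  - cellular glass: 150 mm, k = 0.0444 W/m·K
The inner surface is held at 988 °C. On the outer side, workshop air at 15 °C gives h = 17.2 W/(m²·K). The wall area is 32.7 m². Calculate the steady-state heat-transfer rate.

Thermal resistances in series:
R_magnesite brick = L/(kA) = 0.25/(3.27×32.7) = 0.002338 K/W
R_cellular glass = L/(kA) = 0.15/(0.0444×32.7) = 0.1033 K/W
R_outer film = 1/(h_o·A) = 1/(17.2×32.7) = 0.001778 K/W
R_total = 0.1074 K/W
Q = ΔT / R_total = 973 / 0.1074

Q ≈ 9060 W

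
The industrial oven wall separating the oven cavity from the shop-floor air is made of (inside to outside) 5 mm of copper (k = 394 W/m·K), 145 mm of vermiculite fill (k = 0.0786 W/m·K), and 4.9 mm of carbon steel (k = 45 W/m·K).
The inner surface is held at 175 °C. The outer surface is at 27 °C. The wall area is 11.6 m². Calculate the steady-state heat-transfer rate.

Q ≈ 931 W

Treating each layer as a thermal resistance in series:
R_copper = L/(kA) = 0.005/(394×11.6) = 1.094×10^-6 K/W
R_vermiculite fill = L/(kA) = 0.145/(0.0786×11.6) = 0.159 K/W
R_carbon steel = L/(kA) = 0.0049/(45×11.6) = 9.387×10^-6 K/W
R_total = 0.159 K/W
Q = ΔT / R_total = 148 / 0.159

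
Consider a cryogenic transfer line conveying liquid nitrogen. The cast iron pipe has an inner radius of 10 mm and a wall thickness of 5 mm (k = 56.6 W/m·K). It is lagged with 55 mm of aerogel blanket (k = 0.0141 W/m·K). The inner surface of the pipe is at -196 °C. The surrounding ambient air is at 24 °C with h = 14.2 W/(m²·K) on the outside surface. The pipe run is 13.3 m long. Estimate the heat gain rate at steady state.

For a radial system each layer contributes R = ln(r_out/r_in)/(2πkL); films add R = 1/(hA).
R_cast iron pipe wall = ln(15/10)/(2π×56.6×13.3) = 8.572×10^-5 K/W
R_aerogel blanket = ln(70/15)/(2π×0.0141×13.3) = 1.307 K/W
R_outer film = 1/(h_o·2πr_oL) = 1/(14.2×2π×0.07×13.3) = 0.01204 K/W
R_total = 1.319 K/W
Q = ΔT/R_total = 220/1.319

Q ≈ 167 W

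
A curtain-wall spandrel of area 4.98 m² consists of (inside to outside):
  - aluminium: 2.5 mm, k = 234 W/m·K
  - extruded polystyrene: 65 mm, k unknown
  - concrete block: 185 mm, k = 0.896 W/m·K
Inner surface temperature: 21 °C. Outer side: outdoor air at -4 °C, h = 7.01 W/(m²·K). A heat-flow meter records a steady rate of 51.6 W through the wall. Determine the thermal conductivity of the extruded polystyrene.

Model the wall as resistances in series:
R_aluminium = L/(kA) = 0.0025/(234×4.98) = 2.145×10^-6 K/W
R_concrete block = L/(kA) = 0.185/(0.896×4.98) = 0.04146 K/W
R_outer film = 1/(h_o·A) = 1/(7.01×4.98) = 0.02865 K/W
Sum of known resistances R_other = 0.07011 K/W
Total R = ΔT/Q = 25/51.6 = 0.4845 K/W
R_extruded polystyrene = R_total − R_other = 0.4144 K/W
k = L/(R·A) = 0.065/(0.4144×4.98)

k ≈ 0.0315 W/(m·K)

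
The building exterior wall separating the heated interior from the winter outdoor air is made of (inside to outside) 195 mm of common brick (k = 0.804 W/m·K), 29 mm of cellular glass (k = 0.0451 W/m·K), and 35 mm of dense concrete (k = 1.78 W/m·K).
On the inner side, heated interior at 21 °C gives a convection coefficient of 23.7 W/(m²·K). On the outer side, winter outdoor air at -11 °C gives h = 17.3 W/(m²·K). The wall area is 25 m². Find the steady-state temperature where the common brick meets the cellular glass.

T ≈ 11.9 °C

Series thermal resistances:
R_inner film = 1/(h_i·A) = 1/(23.7×25) = 0.001688 K/W
R_common brick = L/(kA) = 0.195/(0.804×25) = 0.009701 K/W
R_cellular glass = L/(kA) = 0.029/(0.0451×25) = 0.02572 K/W
R_dense concrete = L/(kA) = 0.035/(1.78×25) = 7.865×10^-4 K/W
R_outer film = 1/(h_o·A) = 1/(17.3×25) = 0.002312 K/W
R_total = 0.04021 K/W;  Q = ΔT/R_total = 32/0.04021 = 795.9 W
T_interface = T_inner − Q·ΣR(inner→interface) = 21 − 796×0.01139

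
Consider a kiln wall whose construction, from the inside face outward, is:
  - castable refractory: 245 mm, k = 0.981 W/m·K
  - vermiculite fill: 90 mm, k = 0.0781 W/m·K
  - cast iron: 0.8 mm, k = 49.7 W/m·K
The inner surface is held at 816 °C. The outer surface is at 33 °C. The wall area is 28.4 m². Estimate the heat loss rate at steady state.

Using the resistance-network approach (series):
R_castable refractory = L/(kA) = 0.245/(0.981×28.4) = 0.008794 K/W
R_vermiculite fill = L/(kA) = 0.09/(0.0781×28.4) = 0.04058 K/W
R_cast iron = L/(kA) = 0.0008/(49.7×28.4) = 5.668×10^-7 K/W
R_total = 0.04937 K/W
Q = ΔT / R_total = 783 / 0.04937

Q ≈ 15900 W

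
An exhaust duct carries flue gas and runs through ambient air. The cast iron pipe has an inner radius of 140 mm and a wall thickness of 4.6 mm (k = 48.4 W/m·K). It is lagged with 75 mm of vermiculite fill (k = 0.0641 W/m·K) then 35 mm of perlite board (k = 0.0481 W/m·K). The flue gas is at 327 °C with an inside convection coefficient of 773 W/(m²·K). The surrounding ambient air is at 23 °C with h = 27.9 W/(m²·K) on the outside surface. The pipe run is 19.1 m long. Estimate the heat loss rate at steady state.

For a radial system each layer contributes R = ln(r_out/r_in)/(2πkL); films add R = 1/(hA).
R_inner film = 1/(h_i·2πr₁L) = 1/(773×2π×0.14×19.1) = 7.7×10^-5 K/W
R_cast iron pipe wall = ln(144.6/140)/(2π×48.4×19.1) = 5.566×10^-6 K/W
R_vermiculite fill = ln(219.6/144.6)/(2π×0.0641×19.1) = 0.05432 K/W
R_perlite board = ln(254.6/219.6)/(2π×0.0481×19.1) = 0.02562 K/W
R_outer film = 1/(h_o·2πr_oL) = 1/(27.9×2π×0.2546×19.1) = 0.001173 K/W
R_total = 0.08119 K/W
Q = ΔT/R_total = 304/0.08119

Q ≈ 3740 W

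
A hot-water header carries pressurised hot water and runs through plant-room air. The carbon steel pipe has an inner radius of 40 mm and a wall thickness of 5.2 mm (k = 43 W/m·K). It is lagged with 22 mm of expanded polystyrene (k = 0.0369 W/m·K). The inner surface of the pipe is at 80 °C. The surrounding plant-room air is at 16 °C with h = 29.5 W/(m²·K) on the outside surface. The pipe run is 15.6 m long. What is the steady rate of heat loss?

Treating each annulus and film as a series resistance:
R_carbon steel pipe wall = ln(45.2/40)/(2π×43×15.6) = 2.9×10^-5 K/W
R_expanded polystyrene = ln(67.2/45.2)/(2π×0.0369×15.6) = 0.1096 K/W
R_outer film = 1/(h_o·2πr_oL) = 1/(29.5×2π×0.0672×15.6) = 0.005146 K/W
R_total = 0.1148 K/W
Q = ΔT/R_total = 64/0.1148

Q ≈ 557 W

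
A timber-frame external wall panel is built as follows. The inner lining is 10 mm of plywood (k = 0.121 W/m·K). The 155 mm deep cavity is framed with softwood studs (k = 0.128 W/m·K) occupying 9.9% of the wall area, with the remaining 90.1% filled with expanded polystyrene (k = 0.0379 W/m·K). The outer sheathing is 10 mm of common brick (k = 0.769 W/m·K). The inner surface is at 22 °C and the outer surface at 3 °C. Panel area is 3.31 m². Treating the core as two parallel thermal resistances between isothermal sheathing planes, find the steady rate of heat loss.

Sheathing layers in series; stud and cavity paths in parallel between them.
R_inner = 0.01/(0.121×3.31) = 0.02497 K/W
R_stud  = 0.155/(0.128×0.099×3.31) = 3.695 K/W
R_cav   = 0.155/(0.0379×0.901×3.31) = 1.371 K/W
1/R_core = 1/R_stud + 1/R_cav → R_core = 1 K/W
R_outer = 0.01/(0.769×3.31) = 0.003929 K/W
R_total = 1.029 K/W
Q = ΔT/R_total = 19/1.029

Q ≈ 18.5 W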